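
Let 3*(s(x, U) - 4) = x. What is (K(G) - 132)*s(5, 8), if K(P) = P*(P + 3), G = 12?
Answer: 272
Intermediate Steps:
s(x, U) = 4 + x/3
K(P) = P*(3 + P)
(K(G) - 132)*s(5, 8) = (12*(3 + 12) - 132)*(4 + (⅓)*5) = (12*15 - 132)*(4 + 5/3) = (180 - 132)*(17/3) = 48*(17/3) = 272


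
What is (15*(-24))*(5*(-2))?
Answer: 3600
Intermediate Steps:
(15*(-24))*(5*(-2)) = -360*(-10) = 3600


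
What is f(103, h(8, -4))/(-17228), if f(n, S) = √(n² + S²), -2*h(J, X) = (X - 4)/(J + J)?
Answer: -√169745/68912 ≈ -0.0059787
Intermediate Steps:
h(J, X) = -(-4 + X)/(4*J) (h(J, X) = -(X - 4)/(2*(J + J)) = -(-4 + X)/(2*(2*J)) = -(-4 + X)*1/(2*J)/2 = -(-4 + X)/(4*J))
f(n, S) = √(S² + n²)
f(103, h(8, -4))/(-17228) = √(((¼)*(4 - 1*(-4))/8)² + 103²)/(-17228) = √(((¼)*(⅛)*(4 + 4))² + 10609)*(-1/17228) = √(((¼)*(⅛)*8)² + 10609)*(-1/17228) = √((¼)² + 10609)*(-1/17228) = √(1/16 + 10609)*(-1/17228) = √(169745/16)*(-1/17228) = (√169745/4)*(-1/17228) = -√169745/68912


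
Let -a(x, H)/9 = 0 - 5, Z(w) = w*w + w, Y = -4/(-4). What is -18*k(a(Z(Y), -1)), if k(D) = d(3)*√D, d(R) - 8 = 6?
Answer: -756*√5 ≈ -1690.5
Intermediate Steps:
Y = 1 (Y = -4*(-¼) = 1)
Z(w) = w + w² (Z(w) = w² + w = w + w²)
d(R) = 14 (d(R) = 8 + 6 = 14)
a(x, H) = 45 (a(x, H) = -9*(0 - 5) = -9*(-5) = 45)
k(D) = 14*√D
-18*k(a(Z(Y), -1)) = -252*√45 = -252*3*√5 = -756*√5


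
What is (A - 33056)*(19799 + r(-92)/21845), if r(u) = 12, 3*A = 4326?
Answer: -13673344805538/21845 ≈ -6.2593e+8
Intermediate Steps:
A = 1442 (A = (⅓)*4326 = 1442)
(A - 33056)*(19799 + r(-92)/21845) = (1442 - 33056)*(19799 + 12/21845) = -31614*(19799 + 12*(1/21845)) = -31614*(19799 + 12/21845) = -31614*432509167/21845 = -13673344805538/21845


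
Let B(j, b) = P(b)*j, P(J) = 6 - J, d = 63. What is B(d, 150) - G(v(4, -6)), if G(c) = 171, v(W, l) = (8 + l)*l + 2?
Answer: -9243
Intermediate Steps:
v(W, l) = 2 + l*(8 + l) (v(W, l) = l*(8 + l) + 2 = 2 + l*(8 + l))
B(j, b) = j*(6 - b) (B(j, b) = (6 - b)*j = j*(6 - b))
B(d, 150) - G(v(4, -6)) = 63*(6 - 1*150) - 1*171 = 63*(6 - 150) - 171 = 63*(-144) - 171 = -9072 - 171 = -9243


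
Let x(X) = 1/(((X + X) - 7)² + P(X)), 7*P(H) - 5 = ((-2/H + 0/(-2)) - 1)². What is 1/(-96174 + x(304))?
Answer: -8345207751/802592010221570 ≈ -1.0398e-5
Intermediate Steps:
P(H) = 5/7 + (-1 - 2/H)²/7 (P(H) = 5/7 + ((-2/H + 0/(-2)) - 1)²/7 = 5/7 + ((-2/H + 0*(-½)) - 1)²/7 = 5/7 + ((-2/H + 0) - 1)²/7 = 5/7 + (-2/H - 1)²/7 = 5/7 + (-1 - 2/H)²/7)
x(X) = 1/(5/7 + (-7 + 2*X)² + (2 + X)²/(7*X²)) (x(X) = 1/(((X + X) - 7)² + (5/7 + (2 + X)²/(7*X²))) = 1/((2*X - 7)² + (5/7 + (2 + X)²/(7*X²))) = 1/((-7 + 2*X)² + (5/7 + (2 + X)²/(7*X²))) = 1/(5/7 + (-7 + 2*X)² + (2 + X)²/(7*X²)))
1/(-96174 + x(304)) = 1/(-96174 + 7*304²/(4 - 196*304³ + 4*304 + 28*304⁴ + 349*304²)) = 1/(-96174 + 7*92416/(4 - 196*28094464 + 1216 + 28*8540717056 + 349*92416)) = 1/(-96174 + 7*92416/(4 - 5506514944 + 1216 + 239140077568 + 32253184)) = 1/(-96174 + 7*92416/233665817028) = 1/(-96174 + 7*92416*(1/233665817028)) = 1/(-96174 + 23104/8345207751) = 1/(-802592010221570/8345207751) = -8345207751/802592010221570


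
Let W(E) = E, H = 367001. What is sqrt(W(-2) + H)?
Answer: sqrt(366999) ≈ 605.80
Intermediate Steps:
sqrt(W(-2) + H) = sqrt(-2 + 367001) = sqrt(366999)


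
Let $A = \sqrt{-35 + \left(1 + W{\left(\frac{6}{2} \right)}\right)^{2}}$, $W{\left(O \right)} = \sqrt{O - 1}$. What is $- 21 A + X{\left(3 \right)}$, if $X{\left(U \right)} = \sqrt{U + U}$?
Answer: $\sqrt{6} - 21 \sqrt{-35 + \left(1 + \sqrt{2}\right)^{2}} \approx 2.4495 - 113.42 i$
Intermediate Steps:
$W{\left(O \right)} = \sqrt{-1 + O}$
$A = \sqrt{-35 + \left(1 + \sqrt{2}\right)^{2}}$ ($A = \sqrt{-35 + \left(1 + \sqrt{-1 + \frac{6}{2}}\right)^{2}} = \sqrt{-35 + \left(1 + \sqrt{-1 + 6 \cdot \frac{1}{2}}\right)^{2}} = \sqrt{-35 + \left(1 + \sqrt{-1 + 3}\right)^{2}} = \sqrt{-35 + \left(1 + \sqrt{2}\right)^{2}} \approx 5.4011 i$)
$X{\left(U \right)} = \sqrt{2} \sqrt{U}$ ($X{\left(U \right)} = \sqrt{2 U} = \sqrt{2} \sqrt{U}$)
$- 21 A + X{\left(3 \right)} = - 21 \sqrt{-35 + \left(1 + \sqrt{2}\right)^{2}} + \sqrt{2} \sqrt{3} = - 21 \sqrt{-35 + \left(1 + \sqrt{2}\right)^{2}} + \sqrt{6} = \sqrt{6} - 21 \sqrt{-35 + \left(1 + \sqrt{2}\right)^{2}}$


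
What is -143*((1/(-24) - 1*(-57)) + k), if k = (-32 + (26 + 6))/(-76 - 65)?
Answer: -195481/24 ≈ -8145.0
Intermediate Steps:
k = 0 (k = (-32 + 32)/(-141) = 0*(-1/141) = 0)
-143*((1/(-24) - 1*(-57)) + k) = -143*((1/(-24) - 1*(-57)) + 0) = -143*((-1/24 + 57) + 0) = -143*(1367/24 + 0) = -143*1367/24 = -195481/24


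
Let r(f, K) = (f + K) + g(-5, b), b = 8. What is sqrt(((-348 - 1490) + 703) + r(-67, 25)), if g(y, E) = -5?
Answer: I*sqrt(1182) ≈ 34.38*I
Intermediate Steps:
r(f, K) = -5 + K + f (r(f, K) = (f + K) - 5 = (K + f) - 5 = -5 + K + f)
sqrt(((-348 - 1490) + 703) + r(-67, 25)) = sqrt(((-348 - 1490) + 703) + (-5 + 25 - 67)) = sqrt((-1838 + 703) - 47) = sqrt(-1135 - 47) = sqrt(-1182) = I*sqrt(1182)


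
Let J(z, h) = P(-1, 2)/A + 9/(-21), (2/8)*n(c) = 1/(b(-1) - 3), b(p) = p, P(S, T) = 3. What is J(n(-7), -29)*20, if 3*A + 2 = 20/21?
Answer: -13890/77 ≈ -180.39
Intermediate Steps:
A = -22/63 (A = -⅔ + (20/21)/3 = -⅔ + (20*(1/21))/3 = -⅔ + (⅓)*(20/21) = -⅔ + 20/63 = -22/63 ≈ -0.34921)
n(c) = -1 (n(c) = 4/(-1 - 3) = 4/(-4) = 4*(-¼) = -1)
J(z, h) = -1389/154 (J(z, h) = 3/(-22/63) + 9/(-21) = 3*(-63/22) + 9*(-1/21) = -189/22 - 3/7 = -1389/154)
J(n(-7), -29)*20 = -1389/154*20 = -13890/77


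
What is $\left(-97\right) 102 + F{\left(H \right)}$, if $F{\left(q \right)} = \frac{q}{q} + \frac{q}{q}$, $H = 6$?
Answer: $-9892$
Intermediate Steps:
$F{\left(q \right)} = 2$ ($F{\left(q \right)} = 1 + 1 = 2$)
$\left(-97\right) 102 + F{\left(H \right)} = \left(-97\right) 102 + 2 = -9894 + 2 = -9892$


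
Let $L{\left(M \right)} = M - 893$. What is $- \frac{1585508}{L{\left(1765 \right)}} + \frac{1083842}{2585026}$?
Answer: $- \frac{512204286623}{281767834} \approx -1817.8$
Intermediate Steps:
$L{\left(M \right)} = -893 + M$ ($L{\left(M \right)} = M - 893 = -893 + M$)
$- \frac{1585508}{L{\left(1765 \right)}} + \frac{1083842}{2585026} = - \frac{1585508}{-893 + 1765} + \frac{1083842}{2585026} = - \frac{1585508}{872} + 1083842 \cdot \frac{1}{2585026} = \left(-1585508\right) \frac{1}{872} + \frac{541921}{1292513} = - \frac{396377}{218} + \frac{541921}{1292513} = - \frac{512204286623}{281767834}$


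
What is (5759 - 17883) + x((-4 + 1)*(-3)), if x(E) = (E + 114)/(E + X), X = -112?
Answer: -1248895/103 ≈ -12125.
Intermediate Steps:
x(E) = (114 + E)/(-112 + E) (x(E) = (E + 114)/(E - 112) = (114 + E)/(-112 + E))
(5759 - 17883) + x((-4 + 1)*(-3)) = (5759 - 17883) + (114 + (-4 + 1)*(-3))/(-112 + (-4 + 1)*(-3)) = -12124 + (114 - 3*(-3))/(-112 - 3*(-3)) = -12124 + (114 + 9)/(-112 + 9) = -12124 + 123/(-103) = -12124 - 1/103*123 = -12124 - 123/103 = -1248895/103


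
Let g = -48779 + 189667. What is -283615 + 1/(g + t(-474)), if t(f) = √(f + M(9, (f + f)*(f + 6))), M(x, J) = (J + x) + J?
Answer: -5629344148715927/19848541681 - √886863/19848541681 ≈ -2.8362e+5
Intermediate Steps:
M(x, J) = x + 2*J
t(f) = √(9 + f + 4*f*(6 + f)) (t(f) = √(f + (9 + 2*((f + f)*(f + 6)))) = √(f + (9 + 2*((2*f)*(6 + f)))) = √(f + (9 + 2*(2*f*(6 + f)))) = √(f + (9 + 4*f*(6 + f))) = √(9 + f + 4*f*(6 + f)))
g = 140888
-283615 + 1/(g + t(-474)) = -283615 + 1/(140888 + √(9 - 474 + 4*(-474)*(6 - 474))) = -283615 + 1/(140888 + √(9 - 474 + 4*(-474)*(-468))) = -283615 + 1/(140888 + √(9 - 474 + 887328)) = -283615 + 1/(140888 + √886863)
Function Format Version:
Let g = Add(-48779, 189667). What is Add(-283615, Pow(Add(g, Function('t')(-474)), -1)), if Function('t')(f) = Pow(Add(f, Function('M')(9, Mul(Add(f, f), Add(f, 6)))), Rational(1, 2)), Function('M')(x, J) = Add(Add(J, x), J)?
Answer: Add(Rational(-5629344148715927, 19848541681), Mul(Rational(-1, 19848541681), Pow(886863, Rational(1, 2)))) ≈ -2.8362e+5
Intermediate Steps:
Function('M')(x, J) = Add(x, Mul(2, J))
Function('t')(f) = Pow(Add(9, f, Mul(4, f, Add(6, f))), Rational(1, 2)) (Function('t')(f) = Pow(Add(f, Add(9, Mul(2, Mul(Add(f, f), Add(f, 6))))), Rational(1, 2)) = Pow(Add(f, Add(9, Mul(2, Mul(Mul(2, f), Add(6, f))))), Rational(1, 2)) = Pow(Add(f, Add(9, Mul(2, Mul(2, f, Add(6, f))))), Rational(1, 2)) = Pow(Add(f, Add(9, Mul(4, f, Add(6, f)))), Rational(1, 2)) = Pow(Add(9, f, Mul(4, f, Add(6, f))), Rational(1, 2)))
g = 140888
Add(-283615, Pow(Add(g, Function('t')(-474)), -1)) = Add(-283615, Pow(Add(140888, Pow(Add(9, -474, Mul(4, -474, Add(6, -474))), Rational(1, 2))), -1)) = Add(-283615, Pow(Add(140888, Pow(Add(9, -474, Mul(4, -474, -468)), Rational(1, 2))), -1)) = Add(-283615, Pow(Add(140888, Pow(Add(9, -474, 887328), Rational(1, 2))), -1)) = Add(-283615, Pow(Add(140888, Pow(886863, Rational(1, 2))), -1))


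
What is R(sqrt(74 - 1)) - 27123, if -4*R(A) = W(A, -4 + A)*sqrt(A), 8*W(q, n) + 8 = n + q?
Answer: -27123 + 73**(1/4)*(6 - sqrt(73))/16 ≈ -27123.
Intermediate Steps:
W(q, n) = -1 + n/8 + q/8 (W(q, n) = -1 + (n + q)/8 = -1 + (n/8 + q/8) = -1 + n/8 + q/8)
R(A) = -sqrt(A)*(-3/2 + A/4)/4 (R(A) = -(-1 + (-4 + A)/8 + A/8)*sqrt(A)/4 = -(-1 + (-1/2 + A/8) + A/8)*sqrt(A)/4 = -(-3/2 + A/4)*sqrt(A)/4 = -sqrt(A)*(-3/2 + A/4)/4)
R(sqrt(74 - 1)) - 27123 = sqrt(sqrt(74 - 1))*(6 - sqrt(74 - 1))/16 - 27123 = sqrt(sqrt(73))*(6 - sqrt(73))/16 - 27123 = 73**(1/4)*(6 - sqrt(73))/16 - 27123 = -27123 + 73**(1/4)*(6 - sqrt(73))/16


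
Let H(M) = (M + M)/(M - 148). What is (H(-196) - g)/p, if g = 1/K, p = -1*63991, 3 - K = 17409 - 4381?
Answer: -638268/35839759325 ≈ -1.7809e-5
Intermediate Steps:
K = -13025 (K = 3 - (17409 - 4381) = 3 - 1*13028 = 3 - 13028 = -13025)
H(M) = 2*M/(-148 + M) (H(M) = (2*M)/(-148 + M) = 2*M/(-148 + M))
p = -63991
g = -1/13025 (g = 1/(-13025) = -1/13025 ≈ -7.6775e-5)
(H(-196) - g)/p = (2*(-196)/(-148 - 196) - 1*(-1/13025))/(-63991) = (2*(-196)/(-344) + 1/13025)*(-1/63991) = (2*(-196)*(-1/344) + 1/13025)*(-1/63991) = (49/43 + 1/13025)*(-1/63991) = (638268/560075)*(-1/63991) = -638268/35839759325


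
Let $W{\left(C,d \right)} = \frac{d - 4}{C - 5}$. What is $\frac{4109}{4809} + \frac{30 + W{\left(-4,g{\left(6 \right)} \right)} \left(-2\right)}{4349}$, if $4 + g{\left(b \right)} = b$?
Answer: $\frac{7719503}{8963289} \approx 0.86124$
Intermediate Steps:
$g{\left(b \right)} = -4 + b$
$W{\left(C,d \right)} = \frac{-4 + d}{-5 + C}$
$\frac{4109}{4809} + \frac{30 + W{\left(-4,g{\left(6 \right)} \right)} \left(-2\right)}{4349} = \frac{4109}{4809} + \frac{30 + \frac{-4 + \left(-4 + 6\right)}{-5 - 4} \left(-2\right)}{4349} = 4109 \cdot \frac{1}{4809} + \left(30 + \frac{-4 + 2}{-9} \left(-2\right)\right) \frac{1}{4349} = \frac{587}{687} + \left(30 + \left(- \frac{1}{9}\right) \left(-2\right) \left(-2\right)\right) \frac{1}{4349} = \frac{587}{687} + \left(30 + \frac{2}{9} \left(-2\right)\right) \frac{1}{4349} = \frac{587}{687} + \left(30 - \frac{4}{9}\right) \frac{1}{4349} = \frac{587}{687} + \frac{266}{9} \cdot \frac{1}{4349} = \frac{587}{687} + \frac{266}{39141} = \frac{7719503}{8963289}$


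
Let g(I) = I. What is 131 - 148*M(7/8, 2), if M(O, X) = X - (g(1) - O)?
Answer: -293/2 ≈ -146.50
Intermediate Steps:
M(O, X) = -1 + O + X (M(O, X) = X - (1 - O) = X + (-1 + O) = -1 + O + X)
131 - 148*M(7/8, 2) = 131 - 148*(-1 + 7/8 + 2) = 131 - 148*15/8 = 131 - 555/2 = -293/2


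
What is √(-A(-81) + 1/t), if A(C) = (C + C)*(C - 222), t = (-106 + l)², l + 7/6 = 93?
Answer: 3*I*√39405146/85 ≈ 221.55*I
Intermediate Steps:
l = 551/6 (l = -7/6 + 93 = 551/6 ≈ 91.833)
t = 7225/36 (t = (-106 + 551/6)² = (-85/6)² = 7225/36 ≈ 200.69)
A(C) = 2*C*(-222 + C) (A(C) = (2*C)*(-222 + C) = 2*C*(-222 + C))
√(-A(-81) + 1/t) = √(-2*(-81)*(-222 - 81) + 1/(7225/36)) = √(-2*(-81)*(-303) + 36/7225) = √(-1*49086 + 36/7225) = √(-49086 + 36/7225) = √(-354646314/7225) = 3*I*√39405146/85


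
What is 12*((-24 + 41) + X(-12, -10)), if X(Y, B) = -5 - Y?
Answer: 288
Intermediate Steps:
12*((-24 + 41) + X(-12, -10)) = 12*((-24 + 41) + (-5 - 1*(-12))) = 12*(17 + (-5 + 12)) = 12*(17 + 7) = 12*24 = 288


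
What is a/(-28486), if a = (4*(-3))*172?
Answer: 1032/14243 ≈ 0.072457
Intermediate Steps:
a = -2064 (a = -12*172 = -2064)
a/(-28486) = -2064/(-28486) = -2064*(-1/28486) = 1032/14243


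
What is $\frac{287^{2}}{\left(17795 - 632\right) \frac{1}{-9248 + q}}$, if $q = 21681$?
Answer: $\frac{1024093777}{17163} \approx 59669.0$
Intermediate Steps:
$\frac{287^{2}}{\left(17795 - 632\right) \frac{1}{-9248 + q}} = \frac{287^{2}}{\left(17795 - 632\right) \frac{1}{-9248 + 21681}} = \frac{82369}{17163 \cdot \frac{1}{12433}} = \frac{82369}{\frac{17163}{12433}} = 82369 \cdot \frac{12433}{17163} = \frac{1024093777}{17163}$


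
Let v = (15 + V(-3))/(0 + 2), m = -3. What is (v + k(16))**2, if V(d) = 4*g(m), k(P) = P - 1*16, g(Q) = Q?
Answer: 9/4 ≈ 2.2500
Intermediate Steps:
k(P) = -16 + P (k(P) = P - 16 = -16 + P)
V(d) = -12 (V(d) = 4*(-3) = -12)
v = 3/2 (v = (15 - 12)/(0 + 2) = 3/2 ≈ 1.5000)
(v + k(16))**2 = (3/2 + (-16 + 16))**2 = (3/2 + 0)**2 = (3/2)**2 = 9/4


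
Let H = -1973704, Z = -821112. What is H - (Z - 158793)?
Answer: -993799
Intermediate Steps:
H - (Z - 158793) = -1973704 - (-821112 - 158793) = -1973704 - 1*(-979905) = -1973704 + 979905 = -993799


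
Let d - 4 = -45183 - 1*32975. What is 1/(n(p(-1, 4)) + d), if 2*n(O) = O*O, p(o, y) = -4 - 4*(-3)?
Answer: -1/78122 ≈ -1.2800e-5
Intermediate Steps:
p(o, y) = 8 (p(o, y) = -4 + 12 = 8)
n(O) = O²/2 (n(O) = (O*O)/2 = O²/2)
d = -78154 (d = 4 + (-45183 - 1*32975) = 4 + (-45183 - 32975) = 4 - 78158 = -78154)
1/(n(p(-1, 4)) + d) = 1/((½)*8² - 78154) = 1/((½)*64 - 78154) = 1/(32 - 78154) = 1/(-78122) = -1/78122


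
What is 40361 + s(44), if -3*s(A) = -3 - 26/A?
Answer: 2663905/66 ≈ 40362.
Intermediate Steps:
s(A) = 1 + 26/(3*A) (s(A) = -(-3 - 26/A)/3 = 1 + 26/(3*A))
40361 + s(44) = 40361 + (26/3 + 44)/44 = 40361 + (1/44)*(158/3) = 40361 + 79/66 = 2663905/66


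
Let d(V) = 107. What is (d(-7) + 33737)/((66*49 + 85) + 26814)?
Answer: 33844/30133 ≈ 1.1232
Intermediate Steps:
(d(-7) + 33737)/((66*49 + 85) + 26814) = (107 + 33737)/((66*49 + 85) + 26814) = 33844/((3234 + 85) + 26814) = 33844/(3319 + 26814) = 33844/30133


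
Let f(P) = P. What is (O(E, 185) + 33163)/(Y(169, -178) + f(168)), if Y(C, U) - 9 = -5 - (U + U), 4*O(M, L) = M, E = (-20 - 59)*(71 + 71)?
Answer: 20239/352 ≈ 57.497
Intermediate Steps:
E = -11218 (E = -79*142 = -11218)
O(M, L) = M/4
Y(C, U) = 4 - 2*U (Y(C, U) = 9 + (-5 - (U + U)) = 9 + (-5 - 2*U) = 4 - 2*U)
(O(E, 185) + 33163)/(Y(169, -178) + f(168)) = ((1/4)*(-11218) + 33163)/((4 - 2*(-178)) + 168) = (-5609/2 + 33163)/((4 + 356) + 168) = 60717/(2*(360 + 168)) = (60717/2)/528 = (60717/2)*(1/528) = 20239/352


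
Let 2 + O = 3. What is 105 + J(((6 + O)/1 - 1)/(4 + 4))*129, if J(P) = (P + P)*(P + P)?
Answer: 1581/4 ≈ 395.25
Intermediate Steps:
O = 1 (O = -2 + 3 = 1)
J(P) = 4*P² (J(P) = (2*P)*(2*P) = 4*P²)
105 + J(((6 + O)/1 - 1)/(4 + 4))*129 = 105 + (4*(((6 + 1)/1 - 1)/(4 + 4))²)*129 = 105 + (4*((7*1 - 1)/8)²)*129 = 105 + (4*((7 - 1)*(⅛))²)*129 = 105 + (4*(6*(⅛))²)*129 = 105 + (4*(¾)²)*129 = 105 + (4*(9/16))*129 = 105 + (9/4)*129 = 105 + 1161/4 = 1581/4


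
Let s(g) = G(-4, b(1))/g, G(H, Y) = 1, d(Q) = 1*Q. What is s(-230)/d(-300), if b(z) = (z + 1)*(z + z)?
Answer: 1/69000 ≈ 1.4493e-5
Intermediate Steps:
b(z) = 2*z*(1 + z) (b(z) = (1 + z)*(2*z) = 2*z*(1 + z))
d(Q) = Q
s(g) = 1/g
s(-230)/d(-300) = 1/(-230*(-300)) = -1/230*(-1/300) = 1/69000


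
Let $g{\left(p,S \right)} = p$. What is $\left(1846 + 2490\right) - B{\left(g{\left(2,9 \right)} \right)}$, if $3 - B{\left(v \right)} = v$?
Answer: $4335$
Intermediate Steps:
$B{\left(v \right)} = 3 - v$
$\left(1846 + 2490\right) - B{\left(g{\left(2,9 \right)} \right)} = \left(1846 + 2490\right) - \left(3 - 2\right) = 4336 - \left(3 - 2\right) = 4336 - 1 = 4335$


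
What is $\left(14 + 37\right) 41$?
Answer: $2091$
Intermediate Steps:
$\left(14 + 37\right) 41 = 51 \cdot 41 = 2091$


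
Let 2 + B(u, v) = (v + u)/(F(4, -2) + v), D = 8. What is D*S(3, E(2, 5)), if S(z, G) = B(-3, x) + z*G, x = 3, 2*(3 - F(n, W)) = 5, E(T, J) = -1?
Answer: -40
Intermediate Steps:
F(n, W) = ½ (F(n, W) = 3 - ½*5 = 3 - 5/2 = ½)
B(u, v) = -2 + (u + v)/(½ + v) (B(u, v) = -2 + (v + u)/(½ + v) = -2 + (u + v)/(½ + v))
S(z, G) = -2 + G*z (S(z, G) = 2*(-1 - 3 - 1*3)/(1 + 2*3) + z*G = 2*(-1 - 3 - 3)/(1 + 6) + G*z = 2*(-7)/7 + G*z = 2*(⅐)*(-7) + G*z = -2 + G*z)
D*S(3, E(2, 5)) = 8*(-2 - 1*3) = 8*(-2 - 3) = 8*(-5) = -40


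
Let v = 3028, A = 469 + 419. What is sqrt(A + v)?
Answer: 2*sqrt(979) ≈ 62.578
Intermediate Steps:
A = 888
sqrt(A + v) = sqrt(888 + 3028) = sqrt(3916) = 2*sqrt(979)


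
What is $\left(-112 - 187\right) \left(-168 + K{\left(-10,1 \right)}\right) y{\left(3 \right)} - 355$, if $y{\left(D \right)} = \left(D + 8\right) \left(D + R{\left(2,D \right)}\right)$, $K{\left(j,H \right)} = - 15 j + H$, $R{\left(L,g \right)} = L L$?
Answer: $391036$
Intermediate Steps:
$R{\left(L,g \right)} = L^{2}$
$K{\left(j,H \right)} = H - 15 j$
$y{\left(D \right)} = \left(4 + D\right) \left(8 + D\right)$ ($y{\left(D \right)} = \left(D + 8\right) \left(D + 2^{2}\right) = \left(8 + D\right) \left(D + 4\right) = \left(8 + D\right) \left(4 + D\right) = \left(4 + D\right) \left(8 + D\right)$)
$\left(-112 - 187\right) \left(-168 + K{\left(-10,1 \right)}\right) y{\left(3 \right)} - 355 = \left(-112 - 187\right) \left(-168 + \left(1 - -150\right)\right) \left(32 + 3^{2} + 12 \cdot 3\right) - 355 = - 299 \left(-168 + \left(1 + 150\right)\right) \left(32 + 9 + 36\right) - 355 = - 299 \left(-168 + 151\right) 77 - 355 = \left(-299\right) \left(-17\right) 77 - 355 = 5083 \cdot 77 - 355 = 391391 - 355 = 391036$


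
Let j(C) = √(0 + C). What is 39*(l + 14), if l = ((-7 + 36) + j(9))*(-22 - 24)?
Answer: -56862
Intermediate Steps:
j(C) = √C
l = -1472 (l = ((-7 + 36) + √9)*(-22 - 24) = (29 + 3)*(-46) = 32*(-46) = -1472)
39*(l + 14) = 39*(-1472 + 14) = 39*(-1458) = -56862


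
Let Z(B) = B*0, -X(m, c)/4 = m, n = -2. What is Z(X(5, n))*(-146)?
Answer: 0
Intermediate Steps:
X(m, c) = -4*m
Z(B) = 0
Z(X(5, n))*(-146) = 0*(-146) = 0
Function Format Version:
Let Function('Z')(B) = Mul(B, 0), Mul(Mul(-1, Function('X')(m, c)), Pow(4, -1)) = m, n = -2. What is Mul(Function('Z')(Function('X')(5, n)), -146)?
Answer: 0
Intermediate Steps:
Function('X')(m, c) = Mul(-4, m)
Function('Z')(B) = 0
Mul(Function('Z')(Function('X')(5, n)), -146) = Mul(0, -146) = 0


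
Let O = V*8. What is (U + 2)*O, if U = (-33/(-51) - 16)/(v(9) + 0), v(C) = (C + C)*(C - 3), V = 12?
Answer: 3032/17 ≈ 178.35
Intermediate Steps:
v(C) = 2*C*(-3 + C) (v(C) = (2*C)*(-3 + C) = 2*C*(-3 + C))
O = 96 (O = 12*8 = 96)
U = -29/204 (U = (-33/(-51) - 16)/(2*9*(-3 + 9) + 0) = (-33*(-1/51) - 16)/(2*9*6 + 0) = (11/17 - 16)/(108 + 0) = -261/17/108 = -261/17*1/108 = -29/204 ≈ -0.14216)
(U + 2)*O = (-29/204 + 2)*96 = (379/204)*96 = 3032/17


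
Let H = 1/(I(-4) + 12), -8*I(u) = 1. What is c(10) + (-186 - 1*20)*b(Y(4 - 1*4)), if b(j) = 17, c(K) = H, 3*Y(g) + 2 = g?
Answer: -332682/95 ≈ -3501.9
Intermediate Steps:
I(u) = -⅛ (I(u) = -⅛*1 = -⅛)
Y(g) = -⅔ + g/3
H = 8/95 (H = 1/(-⅛ + 12) = 1/(95/8) = 8/95 ≈ 0.084211)
c(K) = 8/95
c(10) + (-186 - 1*20)*b(Y(4 - 1*4)) = 8/95 + (-186 - 1*20)*17 = 8/95 + (-186 - 20)*17 = 8/95 - 206*17 = 8/95 - 3502 = -332682/95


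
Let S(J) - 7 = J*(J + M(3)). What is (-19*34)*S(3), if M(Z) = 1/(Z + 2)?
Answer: -53618/5 ≈ -10724.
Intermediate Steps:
M(Z) = 1/(2 + Z)
S(J) = 7 + J*(⅕ + J) (S(J) = 7 + J*(J + 1/(2 + 3)) = 7 + J*(J + 1/5) = 7 + J*(J + ⅕) = 7 + J*(⅕ + J))
(-19*34)*S(3) = (-19*34)*(7 + 3² + (⅕)*3) = -646*(7 + 9 + ⅗) = -646*83/5 = -53618/5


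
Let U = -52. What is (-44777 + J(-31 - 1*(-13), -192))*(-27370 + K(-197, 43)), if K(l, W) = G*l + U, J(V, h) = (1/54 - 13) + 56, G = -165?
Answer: -12278672705/54 ≈ -2.2738e+8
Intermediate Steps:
J(V, h) = 2323/54 (J(V, h) = (1/54 - 13) + 56 = -701/54 + 56 = 2323/54)
K(l, W) = -52 - 165*l (K(l, W) = -165*l - 52 = -52 - 165*l)
(-44777 + J(-31 - 1*(-13), -192))*(-27370 + K(-197, 43)) = (-44777 + 2323/54)*(-27370 + (-52 - 165*(-197))) = -2415635*(-27370 + (-52 + 32505))/54 = -2415635*(-27370 + 32453)/54 = -2415635/54*5083 = -12278672705/54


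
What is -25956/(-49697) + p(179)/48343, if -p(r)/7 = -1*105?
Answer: 1291318203/2402502071 ≈ 0.53749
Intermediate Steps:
p(r) = 735 (p(r) = -(-7)*105 = -7*(-105) = 735)
-25956/(-49697) + p(179)/48343 = -25956/(-49697) + 735/48343 = -25956*(-1/49697) + 735*(1/48343) = 25956/49697 + 735/48343 = 1291318203/2402502071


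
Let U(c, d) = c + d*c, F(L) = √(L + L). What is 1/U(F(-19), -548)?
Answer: I*√38/20786 ≈ 0.00029657*I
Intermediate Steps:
F(L) = √2*√L (F(L) = √(2*L) = √2*√L)
U(c, d) = c + c*d
1/U(F(-19), -548) = 1/((√2*√(-19))*(1 - 548)) = 1/((√2*(I*√19))*(-547)) = 1/((I*√38)*(-547)) = 1/(-547*I*√38) = I*√38/20786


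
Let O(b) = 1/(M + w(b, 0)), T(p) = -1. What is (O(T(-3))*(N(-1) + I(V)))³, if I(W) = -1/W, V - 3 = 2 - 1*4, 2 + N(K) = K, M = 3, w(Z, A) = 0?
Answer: -64/27 ≈ -2.3704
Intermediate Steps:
N(K) = -2 + K
O(b) = ⅓ (O(b) = 1/(3 + 0) = 1/3 = ⅓)
V = 1 (V = 3 + (2 - 1*4) = 3 + (2 - 4) = 3 - 2 = 1)
(O(T(-3))*(N(-1) + I(V)))³ = (((-2 - 1) - 1/1)/3)³ = ((-3 - 1*1)/3)³ = ((-3 - 1)/3)³ = ((⅓)*(-4))³ = (-4/3)³ = -64/27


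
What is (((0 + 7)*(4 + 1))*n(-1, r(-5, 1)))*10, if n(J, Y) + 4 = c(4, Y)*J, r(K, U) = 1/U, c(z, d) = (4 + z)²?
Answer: -23800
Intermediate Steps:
n(J, Y) = -4 + 64*J (n(J, Y) = -4 + (4 + 4)²*J = -4 + 8²*J = -4 + 64*J)
(((0 + 7)*(4 + 1))*n(-1, r(-5, 1)))*10 = (((0 + 7)*(4 + 1))*(-4 + 64*(-1)))*10 = ((7*5)*(-4 - 64))*10 = (35*(-68))*10 = -2380*10 = -23800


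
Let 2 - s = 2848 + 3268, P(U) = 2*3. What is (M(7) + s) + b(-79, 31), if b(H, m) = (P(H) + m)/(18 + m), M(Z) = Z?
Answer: -299206/49 ≈ -6106.2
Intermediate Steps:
P(U) = 6
s = -6114 (s = 2 - (2848 + 3268) = 2 - 1*6116 = 2 - 6116 = -6114)
b(H, m) = (6 + m)/(18 + m)
(M(7) + s) + b(-79, 31) = (7 - 6114) + (6 + 31)/(18 + 31) = -6107 + 37/49 = -299206/49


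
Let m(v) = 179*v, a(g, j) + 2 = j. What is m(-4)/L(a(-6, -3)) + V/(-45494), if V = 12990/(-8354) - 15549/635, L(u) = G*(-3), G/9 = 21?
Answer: 43218746863723/34209394479855 ≈ 1.2634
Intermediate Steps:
G = 189 (G = 9*21 = 189)
a(g, j) = -2 + j
L(u) = -567 (L(u) = 189*(-3) = -567)
V = -69072498/2652395 (V = 12990*(-1/8354) - 15549*1/635 = -6495/4177 - 15549/635 = -69072498/2652395 ≈ -26.042)
m(-4)/L(a(-6, -3)) + V/(-45494) = (179*(-4))/(-567) - 69072498/2652395/(-45494) = -716*(-1/567) - 69072498/2652395*(-1/45494) = 716/567 + 34536249/60334029065 = 43218746863723/34209394479855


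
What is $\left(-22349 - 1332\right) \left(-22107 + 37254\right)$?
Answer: $-358696107$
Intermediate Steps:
$\left(-22349 - 1332\right) \left(-22107 + 37254\right) = \left(-23681\right) 15147 = -358696107$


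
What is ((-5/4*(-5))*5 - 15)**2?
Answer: 4225/16 ≈ 264.06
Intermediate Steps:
((-5/4*(-5))*5 - 15)**2 = ((-5*1/4*(-5))*5 - 15)**2 = (-5/4*(-5)*5 - 15)**2 = ((25/4)*5 - 15)**2 = (125/4 - 15)**2 = (65/4)**2 = 4225/16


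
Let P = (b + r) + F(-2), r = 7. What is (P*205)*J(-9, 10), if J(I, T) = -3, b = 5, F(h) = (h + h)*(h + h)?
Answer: -17220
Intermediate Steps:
F(h) = 4*h² (F(h) = (2*h)*(2*h) = 4*h²)
P = 28 (P = (5 + 7) + 4*(-2)² = 12 + 4*4 = 12 + 16 = 28)
(P*205)*J(-9, 10) = (28*205)*(-3) = 5740*(-3) = -17220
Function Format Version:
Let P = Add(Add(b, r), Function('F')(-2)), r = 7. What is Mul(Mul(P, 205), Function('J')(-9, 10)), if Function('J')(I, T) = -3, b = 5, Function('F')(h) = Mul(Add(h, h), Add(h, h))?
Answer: -17220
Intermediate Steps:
Function('F')(h) = Mul(4, Pow(h, 2)) (Function('F')(h) = Mul(Mul(2, h), Mul(2, h)) = Mul(4, Pow(h, 2)))
P = 28 (P = Add(Add(5, 7), Mul(4, Pow(-2, 2))) = Add(12, Mul(4, 4)) = Add(12, 16) = 28)
Mul(Mul(P, 205), Function('J')(-9, 10)) = Mul(Mul(28, 205), -3) = Mul(5740, -3) = -17220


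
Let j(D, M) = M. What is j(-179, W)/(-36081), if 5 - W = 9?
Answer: 4/36081 ≈ 0.00011086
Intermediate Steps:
W = -4 (W = 5 - 1*9 = 5 - 9 = -4)
j(-179, W)/(-36081) = -4/(-36081) = -4*(-1/36081) = 4/36081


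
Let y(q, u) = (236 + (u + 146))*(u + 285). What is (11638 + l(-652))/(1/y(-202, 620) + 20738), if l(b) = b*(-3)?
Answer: 12327175140/18805425781 ≈ 0.65551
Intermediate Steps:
l(b) = -3*b
y(q, u) = (285 + u)*(382 + u) (y(q, u) = (236 + (146 + u))*(285 + u) = (382 + u)*(285 + u) = (285 + u)*(382 + u))
(11638 + l(-652))/(1/y(-202, 620) + 20738) = (11638 - 3*(-652))/(1/(108870 + 620² + 667*620) + 20738) = (11638 + 1956)/(1/(108870 + 384400 + 413540) + 20738) = 13594/(1/906810 + 20738) = 13594/(18805425781/906810) = 13594*(906810/18805425781) = 12327175140/18805425781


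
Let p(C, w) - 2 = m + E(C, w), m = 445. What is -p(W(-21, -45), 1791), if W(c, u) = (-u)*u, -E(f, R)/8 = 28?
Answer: -223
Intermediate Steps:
E(f, R) = -224 (E(f, R) = -8*28 = -224)
W(c, u) = -u²
p(C, w) = 223 (p(C, w) = 2 + (445 - 224) = 2 + 221 = 223)
-p(W(-21, -45), 1791) = -1*223 = -223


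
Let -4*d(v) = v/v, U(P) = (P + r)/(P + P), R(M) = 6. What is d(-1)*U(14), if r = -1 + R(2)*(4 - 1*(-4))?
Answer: -61/112 ≈ -0.54464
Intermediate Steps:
r = 47 (r = -1 + 6*(4 - 1*(-4)) = -1 + 6*(4 + 4) = -1 + 6*8 = -1 + 48 = 47)
U(P) = (47 + P)/(2*P) (U(P) = (P + 47)/(P + P) = (47 + P)/((2*P)) = (47 + P)*(1/(2*P)) = (47 + P)/(2*P))
d(v) = -¼ (d(v) = -v/(4*v) = -¼*1 = -¼)
d(-1)*U(14) = -(47 + 14)/(8*14) = -61/(8*14) = -¼*61/28 = -61/112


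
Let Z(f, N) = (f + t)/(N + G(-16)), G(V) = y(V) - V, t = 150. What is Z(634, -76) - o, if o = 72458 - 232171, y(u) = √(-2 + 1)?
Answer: 575079473/3601 - 784*I/3601 ≈ 1.597e+5 - 0.21772*I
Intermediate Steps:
y(u) = I (y(u) = √(-1) = I)
o = -159713
G(V) = I - V
Z(f, N) = (150 + f)/(16 + I + N) (Z(f, N) = (f + 150)/(N + (I - 1*(-16))) = (150 + f)/(N + (I + 16)) = (150 + f)/(N + (16 + I)) = (150 + f)/(16 + I + N))
Z(634, -76) - o = (150 + 634)/(16 + I - 76) - 1*(-159713) = 784/(-60 + I) + 159713 = ((-60 - I)/3601)*784 + 159713 = 784*(-60 - I)/3601 + 159713 = 159713 + 784*(-60 - I)/3601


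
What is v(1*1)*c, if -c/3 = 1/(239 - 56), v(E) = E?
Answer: -1/61 ≈ -0.016393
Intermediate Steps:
c = -1/61 (c = -3/(239 - 56) = -3/183 = -3*1/183 = -1/61 ≈ -0.016393)
v(1*1)*c = (1*1)*(-1/61) = 1*(-1/61) = -1/61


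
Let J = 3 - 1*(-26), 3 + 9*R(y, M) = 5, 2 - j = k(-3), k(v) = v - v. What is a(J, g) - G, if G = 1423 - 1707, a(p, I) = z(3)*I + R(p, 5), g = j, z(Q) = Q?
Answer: 2612/9 ≈ 290.22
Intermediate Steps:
k(v) = 0
j = 2 (j = 2 - 1*0 = 2 + 0 = 2)
R(y, M) = 2/9 (R(y, M) = -1/3 + (1/9)*5 = -1/3 + 5/9 = 2/9)
J = 29 (J = 3 + 26 = 29)
g = 2
a(p, I) = 2/9 + 3*I (a(p, I) = 3*I + 2/9 = 2/9 + 3*I)
G = -284
a(J, g) - G = (2/9 + 3*2) - 1*(-284) = (2/9 + 6) + 284 = 56/9 + 284 = 2612/9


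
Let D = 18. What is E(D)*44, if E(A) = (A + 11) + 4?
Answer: 1452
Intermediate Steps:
E(A) = 15 + A (E(A) = (11 + A) + 4 = 15 + A)
E(D)*44 = (15 + 18)*44 = 33*44 = 1452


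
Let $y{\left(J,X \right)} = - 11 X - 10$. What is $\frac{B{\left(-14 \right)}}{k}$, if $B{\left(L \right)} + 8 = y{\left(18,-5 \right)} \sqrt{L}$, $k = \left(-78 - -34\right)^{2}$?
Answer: $- \frac{1}{242} + \frac{45 i \sqrt{14}}{1936} \approx -0.0041322 + 0.08697 i$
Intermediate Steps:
$k = 1936$ ($k = \left(-78 + 34\right)^{2} = \left(-44\right)^{2} = 1936$)
$y{\left(J,X \right)} = -10 - 11 X$
$B{\left(L \right)} = -8 + 45 \sqrt{L}$ ($B{\left(L \right)} = -8 + \left(-10 - -55\right) \sqrt{L} = -8 + \left(-10 + 55\right) \sqrt{L} = -8 + 45 \sqrt{L}$)
$\frac{B{\left(-14 \right)}}{k} = \frac{-8 + 45 \sqrt{-14}}{1936} = \left(-8 + 45 i \sqrt{14}\right) \frac{1}{1936} = - \frac{1}{242} + \frac{45 i \sqrt{14}}{1936}$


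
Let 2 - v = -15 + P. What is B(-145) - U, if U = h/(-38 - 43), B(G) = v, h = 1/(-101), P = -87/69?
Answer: 3435997/188163 ≈ 18.261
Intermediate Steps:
P = -29/23 (P = -87*1/69 = -29/23 ≈ -1.2609)
h = -1/101 ≈ -0.0099010
v = 420/23 (v = 2 - (-15 - 29/23) = 2 - 1*(-374/23) = 2 + 374/23 = 420/23 ≈ 18.261)
B(G) = 420/23
U = 1/8181 (U = -1/101/(-38 - 43) = -1/101/(-81) = -1/81*(-1/101) = 1/8181 ≈ 0.00012223)
B(-145) - U = 420/23 - 1*1/8181 = 420/23 - 1/8181 = 3435997/188163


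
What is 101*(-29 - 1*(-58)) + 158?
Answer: 3087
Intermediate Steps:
101*(-29 - 1*(-58)) + 158 = 101*(-29 + 58) + 158 = 101*29 + 158 = 2929 + 158 = 3087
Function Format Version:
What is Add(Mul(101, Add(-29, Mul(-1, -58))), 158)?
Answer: 3087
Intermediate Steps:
Add(Mul(101, Add(-29, Mul(-1, -58))), 158) = Add(Mul(101, Add(-29, 58)), 158) = Add(Mul(101, 29), 158) = Add(2929, 158) = 3087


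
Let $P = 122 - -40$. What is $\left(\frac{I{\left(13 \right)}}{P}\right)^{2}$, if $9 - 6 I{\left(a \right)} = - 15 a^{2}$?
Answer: $\frac{44944}{6561} \approx 6.8502$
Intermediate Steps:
$I{\left(a \right)} = \frac{3}{2} + \frac{5 a^{2}}{2}$ ($I{\left(a \right)} = \frac{3}{2} - \frac{\left(-15\right) a^{2}}{6} = \frac{3}{2} + \frac{5 a^{2}}{2}$)
$P = 162$ ($P = 122 + 40 = 162$)
$\left(\frac{I{\left(13 \right)}}{P}\right)^{2} = \left(\frac{\frac{3}{2} + \frac{5 \cdot 13^{2}}{2}}{162}\right)^{2} = \left(\left(\frac{3}{2} + \frac{5}{2} \cdot 169\right) \frac{1}{162}\right)^{2} = \left(\left(\frac{3}{2} + \frac{845}{2}\right) \frac{1}{162}\right)^{2} = \left(424 \cdot \frac{1}{162}\right)^{2} = \left(\frac{212}{81}\right)^{2} = \frac{44944}{6561}$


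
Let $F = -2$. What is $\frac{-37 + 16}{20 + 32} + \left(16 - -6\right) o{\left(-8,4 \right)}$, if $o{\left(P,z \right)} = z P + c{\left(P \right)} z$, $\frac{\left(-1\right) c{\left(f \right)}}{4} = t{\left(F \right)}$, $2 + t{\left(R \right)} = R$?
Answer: $\frac{36587}{52} \approx 703.6$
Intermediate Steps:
$t{\left(R \right)} = -2 + R$
$c{\left(f \right)} = 16$ ($c{\left(f \right)} = - 4 \left(-2 - 2\right) = \left(-4\right) \left(-4\right) = 16$)
$o{\left(P,z \right)} = 16 z + P z$ ($o{\left(P,z \right)} = z P + 16 z = P z + 16 z = 16 z + P z$)
$\frac{-37 + 16}{20 + 32} + \left(16 - -6\right) o{\left(-8,4 \right)} = \frac{-37 + 16}{20 + 32} + \left(16 - -6\right) 4 \left(16 - 8\right) = - \frac{21}{52} + \left(16 + 6\right) 4 \cdot 8 = \left(-21\right) \frac{1}{52} + 22 \cdot 32 = - \frac{21}{52} + 704 = \frac{36587}{52}$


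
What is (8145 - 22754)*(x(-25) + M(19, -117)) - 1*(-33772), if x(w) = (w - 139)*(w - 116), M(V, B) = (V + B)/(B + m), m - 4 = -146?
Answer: -12498240054/37 ≈ -3.3779e+8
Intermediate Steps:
m = -142 (m = 4 - 146 = -142)
M(V, B) = (B + V)/(-142 + B) (M(V, B) = (V + B)/(B - 142) = (B + V)/(-142 + B))
x(w) = (-139 + w)*(-116 + w)
(8145 - 22754)*(x(-25) + M(19, -117)) - 1*(-33772) = (8145 - 22754)*((16124 + (-25)² - 255*(-25)) + (-117 + 19)/(-142 - 117)) - 1*(-33772) = -14609*((16124 + 625 + 6375) - 98/(-259)) + 33772 = -14609*(23124 - 1/259*(-98)) + 33772 = -14609*(23124 + 14/37) + 33772 = -14609*855602/37 + 33772 = -12499489618/37 + 33772 = -12498240054/37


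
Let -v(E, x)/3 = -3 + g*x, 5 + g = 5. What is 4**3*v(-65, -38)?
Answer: 576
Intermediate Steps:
g = 0 (g = -5 + 5 = 0)
v(E, x) = 9 (v(E, x) = -3*(-3 + 0*x) = -3*(-3 + 0) = -3*(-3) = 9)
4**3*v(-65, -38) = 4**3*9 = 64*9 = 576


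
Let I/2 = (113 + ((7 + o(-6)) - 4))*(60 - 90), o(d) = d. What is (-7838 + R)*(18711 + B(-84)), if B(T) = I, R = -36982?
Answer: -542815020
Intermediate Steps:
I = -6600 (I = 2*((113 + ((7 - 6) - 4))*(60 - 90)) = 2*((113 + (1 - 4))*(-30)) = 2*((113 - 3)*(-30)) = 2*(110*(-30)) = 2*(-3300) = -6600)
B(T) = -6600
(-7838 + R)*(18711 + B(-84)) = (-7838 - 36982)*(18711 - 6600) = -44820*12111 = -542815020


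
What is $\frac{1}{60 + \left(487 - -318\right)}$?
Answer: $\frac{1}{865} \approx 0.0011561$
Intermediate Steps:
$\frac{1}{60 + \left(487 - -318\right)} = \frac{1}{60 + \left(487 + 318\right)} = \frac{1}{60 + 805} = \frac{1}{865}$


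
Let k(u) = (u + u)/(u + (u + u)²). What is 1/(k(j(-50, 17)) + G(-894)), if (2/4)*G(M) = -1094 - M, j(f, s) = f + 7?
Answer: -171/68402 ≈ -0.0024999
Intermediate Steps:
j(f, s) = 7 + f
k(u) = 2*u/(u + 4*u²) (k(u) = (2*u)/(u + (2*u)²) = (2*u)/(u + 4*u²) = 2*u/(u + 4*u²))
G(M) = -2188 - 2*M (G(M) = 2*(-1094 - M) = -2188 - 2*M)
1/(k(j(-50, 17)) + G(-894)) = 1/(2/(1 + 4*(7 - 50)) + (-2188 - 2*(-894))) = 1/(2/(1 + 4*(-43)) + (-2188 + 1788)) = 1/(2/(1 - 172) - 400) = 1/(2/(-171) - 400) = 1/(2*(-1/171) - 400) = 1/(-2/171 - 400) = 1/(-68402/171) = -171/68402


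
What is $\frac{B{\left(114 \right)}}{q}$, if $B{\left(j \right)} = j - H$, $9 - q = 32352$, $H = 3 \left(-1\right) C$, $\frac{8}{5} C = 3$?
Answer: $- \frac{319}{86248} \approx -0.0036986$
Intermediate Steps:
$C = \frac{15}{8}$ ($C = \frac{5}{8} \cdot 3 = \frac{15}{8} \approx 1.875$)
$H = - \frac{45}{8}$ ($H = 3 \left(-1\right) \frac{15}{8} = \left(-3\right) \frac{15}{8} = - \frac{45}{8} \approx -5.625$)
$q = -32343$ ($q = 9 - 32352 = -32343$)
$B{\left(j \right)} = \frac{45}{8} + j$ ($B{\left(j \right)} = j - - \frac{45}{8} = j + \frac{45}{8} = \frac{45}{8} + j$)
$\frac{B{\left(114 \right)}}{q} = \frac{\frac{45}{8} + 114}{-32343} = \frac{957}{8} \left(- \frac{1}{32343}\right) = - \frac{319}{86248}$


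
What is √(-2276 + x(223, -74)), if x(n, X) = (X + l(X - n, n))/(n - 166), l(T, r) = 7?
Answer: I*√7398543/57 ≈ 47.72*I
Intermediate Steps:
x(n, X) = (7 + X)/(-166 + n) (x(n, X) = (X + 7)/(n - 166) = (7 + X)/(-166 + n))
√(-2276 + x(223, -74)) = √(-2276 + (7 - 74)/(-166 + 223)) = √(-2276 - 67/57) = √(-129799/57) = I*√7398543/57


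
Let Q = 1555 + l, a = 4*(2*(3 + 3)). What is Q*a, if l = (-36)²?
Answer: 136848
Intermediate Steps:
l = 1296
a = 48 (a = 4*(2*6) = 4*12 = 48)
Q = 2851 (Q = 1555 + 1296 = 2851)
Q*a = 2851*48 = 136848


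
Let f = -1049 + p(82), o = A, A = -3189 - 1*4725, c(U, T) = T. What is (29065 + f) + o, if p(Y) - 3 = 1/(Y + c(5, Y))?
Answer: 3297221/164 ≈ 20105.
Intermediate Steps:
A = -7914 (A = -3189 - 4725 = -7914)
o = -7914
p(Y) = 3 + 1/(2*Y) (p(Y) = 3 + 1/(Y + Y) = 3 + 1/(2*Y))
f = -171543/164 (f = -1049 + (3 + (1/2)/82) = -1049 + (3 + (1/2)*(1/82)) = -1049 + (3 + 1/164) = -1049 + 493/164 = -171543/164 ≈ -1046.0)
(29065 + f) + o = (29065 - 171543/164) - 7914 = 4595117/164 - 7914 = 3297221/164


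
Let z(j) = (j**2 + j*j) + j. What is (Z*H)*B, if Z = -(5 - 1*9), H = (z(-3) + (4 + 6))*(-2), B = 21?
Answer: -4200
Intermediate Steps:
z(j) = j + 2*j**2 (z(j) = (j**2 + j**2) + j = 2*j**2 + j = j + 2*j**2)
H = -50 (H = (-3*(1 + 2*(-3)) + (4 + 6))*(-2) = (-3*(1 - 6) + 10)*(-2) = (-3*(-5) + 10)*(-2) = (15 + 10)*(-2) = 25*(-2) = -50)
Z = 4 (Z = -(5 - 9) = -1*(-4) = 4)
(Z*H)*B = (4*(-50))*21 = -200*21 = -4200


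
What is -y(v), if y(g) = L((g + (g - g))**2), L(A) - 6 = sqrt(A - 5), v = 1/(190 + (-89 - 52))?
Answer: -6 - 2*I*sqrt(3001)/49 ≈ -6.0 - 2.236*I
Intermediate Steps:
v = 1/49 (v = 1/(190 - 141) = 1/49 ≈ 0.020408)
L(A) = 6 + sqrt(-5 + A) (L(A) = 6 + sqrt(A - 5) = 6 + sqrt(-5 + A))
y(g) = 6 + sqrt(-5 + g**2) (y(g) = 6 + sqrt(-5 + (g + (g - g))**2) = 6 + sqrt(-5 + (g + 0)**2) = 6 + sqrt(-5 + g**2))
-y(v) = -(6 + sqrt(-5 + (1/49)**2)) = -(6 + sqrt(-5 + 1/2401)) = -(6 + sqrt(-12004/2401)) = -(6 + 2*I*sqrt(3001)/49) = -6 - 2*I*sqrt(3001)/49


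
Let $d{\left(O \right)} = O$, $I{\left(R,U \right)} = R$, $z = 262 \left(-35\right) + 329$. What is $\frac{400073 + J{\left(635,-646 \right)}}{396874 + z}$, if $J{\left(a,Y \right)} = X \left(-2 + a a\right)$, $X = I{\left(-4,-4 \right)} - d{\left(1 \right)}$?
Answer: $- \frac{1616042}{388033} \approx -4.1647$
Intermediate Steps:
$z = -8841$ ($z = -9170 + 329 = -8841$)
$X = -5$ ($X = -4 - 1 = -5$)
$J{\left(a,Y \right)} = 10 - 5 a^{2}$ ($J{\left(a,Y \right)} = - 5 \left(-2 + a a\right) = - 5 \left(-2 + a^{2}\right) = 10 - 5 a^{2}$)
$\frac{400073 + J{\left(635,-646 \right)}}{396874 + z} = \frac{400073 + \left(10 - 5 \cdot 635^{2}\right)}{396874 - 8841} = \frac{400073 + \left(10 - 2016125\right)}{388033} = \left(400073 + \left(10 - 2016125\right)\right) \frac{1}{388033} = \left(400073 - 2016115\right) \frac{1}{388033} = \left(-1616042\right) \frac{1}{388033} = - \frac{1616042}{388033}$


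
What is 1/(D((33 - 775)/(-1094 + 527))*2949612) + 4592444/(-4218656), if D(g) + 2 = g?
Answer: -7901794852999/7258649044192 ≈ -1.0886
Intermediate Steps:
D(g) = -2 + g
1/(D((33 - 775)/(-1094 + 527))*2949612) + 4592444/(-4218656) = 1/(-2 + (33 - 775)/(-1094 + 527)*2949612) + 4592444/(-4218656) = (1/2949612)/(-2 - 742/(-567)) + 4592444*(-1/4218656) = (1/2949612)/(-2 - 742*(-1/567)) - 1148111/1054664 = (1/2949612)/(-2 + 106/81) - 1148111/1054664 = (1/2949612)/(-56/81) - 1148111/1054664 = -81/56*1/2949612 - 1148111/1054664 = -27/55059424 - 1148111/1054664 = -7901794852999/7258649044192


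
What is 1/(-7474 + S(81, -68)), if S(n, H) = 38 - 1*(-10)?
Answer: -1/7426 ≈ -0.00013466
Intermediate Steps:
S(n, H) = 48 (S(n, H) = 38 + 10 = 48)
1/(-7474 + S(81, -68)) = 1/(-7474 + 48) = 1/(-7426) = -1/7426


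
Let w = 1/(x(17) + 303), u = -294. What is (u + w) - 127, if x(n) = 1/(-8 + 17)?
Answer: -1148479/2728 ≈ -421.00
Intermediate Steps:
x(n) = ⅑ (x(n) = 1/9 = ⅑)
w = 9/2728 (w = 1/(⅑ + 303) = 1/(2728/9) = 9/2728 ≈ 0.0032991)
(u + w) - 127 = (-294 + 9/2728) - 127 = -802023/2728 - 127 = -1148479/2728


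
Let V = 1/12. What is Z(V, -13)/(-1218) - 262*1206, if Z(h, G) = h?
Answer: -4618246753/14616 ≈ -3.1597e+5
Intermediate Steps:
V = 1/12 ≈ 0.083333
Z(V, -13)/(-1218) - 262*1206 = (1/12)/(-1218) - 262*1206 = (1/12)*(-1/1218) - 315972 = -1/14616 - 315972 = -4618246753/14616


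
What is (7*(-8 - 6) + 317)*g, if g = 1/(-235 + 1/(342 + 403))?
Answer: -54385/58358 ≈ -0.93192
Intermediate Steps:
g = -745/175074 (g = 1/(-235 + 1/745) = 1/(-175074/745) = -745/175074 ≈ -0.0042553)
(7*(-8 - 6) + 317)*g = (7*(-8 - 6) + 317)*(-745/175074) = (7*(-14) + 317)*(-745/175074) = (-98 + 317)*(-745/175074) = 219*(-745/175074) = -54385/58358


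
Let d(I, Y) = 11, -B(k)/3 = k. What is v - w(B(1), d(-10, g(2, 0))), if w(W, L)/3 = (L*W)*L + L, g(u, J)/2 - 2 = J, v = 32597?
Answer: 33653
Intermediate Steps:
B(k) = -3*k
g(u, J) = 4 + 2*J
w(W, L) = 3*L + 3*W*L**2 (w(W, L) = 3*((L*W)*L + L) = 3*(W*L**2 + L) = 3*(L + W*L**2) = 3*L + 3*W*L**2)
v - w(B(1), d(-10, g(2, 0))) = 32597 - 3*11*(1 + 11*(-3*1)) = 32597 - 3*11*(1 + 11*(-3)) = 32597 - 3*11*(1 - 33) = 32597 - 3*11*(-32) = 32597 - 1*(-1056) = 32597 + 1056 = 33653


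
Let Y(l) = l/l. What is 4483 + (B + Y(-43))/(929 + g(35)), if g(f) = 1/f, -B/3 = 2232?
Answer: 145534903/32516 ≈ 4475.8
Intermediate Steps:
Y(l) = 1
B = -6696 (B = -3*2232 = -6696)
4483 + (B + Y(-43))/(929 + g(35)) = 4483 + (-6696 + 1)/(929 + 1/35) = 4483 - 6695/(929 + 1/35) = 4483 - 6695/32516/35 = 4483 - 6695*35/32516 = 4483 - 234325/32516 = 145534903/32516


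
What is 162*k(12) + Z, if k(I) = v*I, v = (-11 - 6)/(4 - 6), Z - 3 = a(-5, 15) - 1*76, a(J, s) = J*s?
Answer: 16376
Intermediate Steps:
Z = -148 (Z = 3 + (-5*15 - 1*76) = 3 + (-75 - 76) = 3 - 151 = -148)
v = 17/2 (v = -17/(-2) = -17*(-1/2) = 17/2 ≈ 8.5000)
k(I) = 17*I/2
162*k(12) + Z = 162*((17/2)*12) - 148 = 162*102 - 148 = 16524 - 148 = 16376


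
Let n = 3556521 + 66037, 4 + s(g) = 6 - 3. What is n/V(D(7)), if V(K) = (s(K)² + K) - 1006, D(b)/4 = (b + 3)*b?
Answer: -3622558/725 ≈ -4996.6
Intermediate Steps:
s(g) = -1 (s(g) = -4 + (6 - 3) = -4 + 3 = -1)
n = 3622558
D(b) = 4*b*(3 + b) (D(b) = 4*((b + 3)*b) = 4*((3 + b)*b) = 4*(b*(3 + b)) = 4*b*(3 + b))
V(K) = -1005 + K (V(K) = ((-1)² + K) - 1006 = (1 + K) - 1006 = -1005 + K)
n/V(D(7)) = 3622558/(-1005 + 4*7*(3 + 7)) = 3622558/(-1005 + 4*7*10) = 3622558/(-1005 + 280) = 3622558/(-725) = 3622558*(-1/725) = -3622558/725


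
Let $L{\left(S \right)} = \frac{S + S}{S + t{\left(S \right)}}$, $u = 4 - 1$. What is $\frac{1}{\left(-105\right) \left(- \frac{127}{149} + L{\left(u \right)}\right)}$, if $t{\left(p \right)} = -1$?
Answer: $- \frac{149}{33600} \approx -0.0044345$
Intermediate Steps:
$u = 3$
$L{\left(S \right)} = \frac{2 S}{-1 + S}$ ($L{\left(S \right)} = \frac{S + S}{S - 1} = \frac{2 S}{-1 + S}$)
$\frac{1}{\left(-105\right) \left(- \frac{127}{149} + L{\left(u \right)}\right)} = \frac{1}{\left(-105\right) \left(- \frac{127}{149} + 2 \cdot 3 \frac{1}{-1 + 3}\right)} = \frac{1}{\left(-105\right) \left(\left(-127\right) \frac{1}{149} + 2 \cdot 3 \cdot \frac{1}{2}\right)} = \frac{1}{\left(-105\right) \left(- \frac{127}{149} + 2 \cdot 3 \cdot \frac{1}{2}\right)} = \frac{1}{\left(-105\right) \left(- \frac{127}{149} + 3\right)} = \frac{1}{\left(-105\right) \frac{320}{149}} = \frac{1}{- \frac{33600}{149}} = - \frac{149}{33600}$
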